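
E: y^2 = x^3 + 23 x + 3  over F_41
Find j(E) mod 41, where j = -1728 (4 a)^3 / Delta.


Delta = -16(4 a^3 + 27 b^2) mod 41 = 32
-1728 * (4 a)^3 = -1728 * (4*23)^3 mod 41 = 27
j = 27 * 32^(-1) mod 41 = 38

j = 38 (mod 41)


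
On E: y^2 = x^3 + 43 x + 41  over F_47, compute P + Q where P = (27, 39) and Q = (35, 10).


P != Q, so use the chord formula.
s = (y2 - y1) / (x2 - x1) = (18) / (8) mod 47 = 14
x3 = s^2 - x1 - x2 mod 47 = 14^2 - 27 - 35 = 40
y3 = s (x1 - x3) - y1 mod 47 = 14 * (27 - 40) - 39 = 14

P + Q = (40, 14)


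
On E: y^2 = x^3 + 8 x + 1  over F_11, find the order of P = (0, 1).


Compute successive multiples of P until we hit O:
  1P = (0, 1)
  2P = (5, 1)
  3P = (6, 10)
  4P = (10, 6)
  5P = (4, 8)
  6P = (8, 7)
  7P = (7, 2)
  8P = (2, 5)
  ... (continuing to 17P)
  17P = O

ord(P) = 17


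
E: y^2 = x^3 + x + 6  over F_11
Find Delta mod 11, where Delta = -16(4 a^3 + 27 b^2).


4 a^3 + 27 b^2 = 4*1^3 + 27*6^2 = 4 + 972 = 976
Delta = -16 * (976) = -15616
Delta mod 11 = 4

Delta = 4 (mod 11)


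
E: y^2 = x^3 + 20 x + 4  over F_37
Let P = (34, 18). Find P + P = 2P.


Doubling: s = (3 x1^2 + a) / (2 y1)
s = (3*34^2 + 20) / (2*18) mod 37 = 27
x3 = s^2 - 2 x1 mod 37 = 27^2 - 2*34 = 32
y3 = s (x1 - x3) - y1 mod 37 = 27 * (34 - 32) - 18 = 36

2P = (32, 36)


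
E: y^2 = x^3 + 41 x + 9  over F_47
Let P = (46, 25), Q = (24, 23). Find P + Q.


P != Q, so use the chord formula.
s = (y2 - y1) / (x2 - x1) = (45) / (25) mod 47 = 30
x3 = s^2 - x1 - x2 mod 47 = 30^2 - 46 - 24 = 31
y3 = s (x1 - x3) - y1 mod 47 = 30 * (46 - 31) - 25 = 2

P + Q = (31, 2)


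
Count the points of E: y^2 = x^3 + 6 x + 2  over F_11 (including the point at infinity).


For each x in F_11, count y with y^2 = x^3 + 6 x + 2 mod 11:
  x = 1: RHS = 9, y in [3, 8]  -> 2 point(s)
  x = 2: RHS = 0, y in [0]  -> 1 point(s)
  x = 3: RHS = 3, y in [5, 6]  -> 2 point(s)
  x = 5: RHS = 3, y in [5, 6]  -> 2 point(s)
  x = 6: RHS = 1, y in [1, 10]  -> 2 point(s)
  x = 8: RHS = 1, y in [1, 10]  -> 2 point(s)
  x = 9: RHS = 4, y in [2, 9]  -> 2 point(s)
Affine points: 13. Add the point at infinity: total = 14.

#E(F_11) = 14


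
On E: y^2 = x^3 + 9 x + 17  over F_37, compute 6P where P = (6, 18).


k = 6 = 110_2 (binary, LSB first: 011)
Double-and-add from P = (6, 18):
  bit 0 = 0: acc unchanged = O
  bit 1 = 1: acc = O + (24, 16) = (24, 16)
  bit 2 = 1: acc = (24, 16) + (1, 8) = (1, 29)

6P = (1, 29)


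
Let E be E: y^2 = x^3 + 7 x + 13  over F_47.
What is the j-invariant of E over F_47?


Delta = -16(4 a^3 + 27 b^2) mod 47 = 27
-1728 * (4 a)^3 = -1728 * (4*7)^3 mod 47 = 33
j = 33 * 27^(-1) mod 47 = 43

j = 43 (mod 47)


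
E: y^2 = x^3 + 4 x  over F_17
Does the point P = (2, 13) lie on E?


Check whether y^2 = x^3 + 4 x + 0 (mod 17) for (x, y) = (2, 13).
LHS: y^2 = 13^2 mod 17 = 16
RHS: x^3 + 4 x + 0 = 2^3 + 4*2 + 0 mod 17 = 16
LHS = RHS

Yes, on the curve


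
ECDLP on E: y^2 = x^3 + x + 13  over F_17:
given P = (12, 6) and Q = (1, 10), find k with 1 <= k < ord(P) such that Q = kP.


Enumerate multiples of P until we hit Q = (1, 10):
  1P = (12, 6)
  2P = (1, 7)
  3P = (13, 8)
  4P = (13, 9)
  5P = (1, 10)
Match found at i = 5.

k = 5


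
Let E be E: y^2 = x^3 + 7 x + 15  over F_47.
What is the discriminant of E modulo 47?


4 a^3 + 27 b^2 = 4*7^3 + 27*15^2 = 1372 + 6075 = 7447
Delta = -16 * (7447) = -119152
Delta mod 47 = 40

Delta = 40 (mod 47)


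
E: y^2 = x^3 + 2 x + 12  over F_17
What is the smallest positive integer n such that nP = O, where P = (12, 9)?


Compute successive multiples of P until we hit O:
  1P = (12, 9)
  2P = (6, 11)
  3P = (1, 10)
  4P = (13, 5)
  5P = (8, 9)
  6P = (14, 8)
  7P = (4, 4)
  8P = (16, 14)
  ... (continuing to 18P)
  18P = O

ord(P) = 18


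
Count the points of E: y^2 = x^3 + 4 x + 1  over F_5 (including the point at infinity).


For each x in F_5, count y with y^2 = x^3 + 4 x + 1 mod 5:
  x = 0: RHS = 1, y in [1, 4]  -> 2 point(s)
  x = 1: RHS = 1, y in [1, 4]  -> 2 point(s)
  x = 3: RHS = 0, y in [0]  -> 1 point(s)
  x = 4: RHS = 1, y in [1, 4]  -> 2 point(s)
Affine points: 7. Add the point at infinity: total = 8.

#E(F_5) = 8


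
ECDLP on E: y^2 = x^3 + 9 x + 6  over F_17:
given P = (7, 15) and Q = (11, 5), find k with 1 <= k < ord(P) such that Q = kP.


Enumerate multiples of P until we hit Q = (11, 5):
  1P = (7, 15)
  2P = (11, 5)
Match found at i = 2.

k = 2


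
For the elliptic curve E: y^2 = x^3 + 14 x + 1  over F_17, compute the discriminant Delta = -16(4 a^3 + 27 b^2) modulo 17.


4 a^3 + 27 b^2 = 4*14^3 + 27*1^2 = 10976 + 27 = 11003
Delta = -16 * (11003) = -176048
Delta mod 17 = 4

Delta = 4 (mod 17)


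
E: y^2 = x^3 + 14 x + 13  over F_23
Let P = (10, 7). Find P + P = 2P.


Doubling: s = (3 x1^2 + a) / (2 y1)
s = (3*10^2 + 14) / (2*7) mod 23 = 6
x3 = s^2 - 2 x1 mod 23 = 6^2 - 2*10 = 16
y3 = s (x1 - x3) - y1 mod 23 = 6 * (10 - 16) - 7 = 3

2P = (16, 3)


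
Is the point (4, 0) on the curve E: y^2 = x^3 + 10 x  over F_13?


Check whether y^2 = x^3 + 10 x + 0 (mod 13) for (x, y) = (4, 0).
LHS: y^2 = 0^2 mod 13 = 0
RHS: x^3 + 10 x + 0 = 4^3 + 10*4 + 0 mod 13 = 0
LHS = RHS

Yes, on the curve


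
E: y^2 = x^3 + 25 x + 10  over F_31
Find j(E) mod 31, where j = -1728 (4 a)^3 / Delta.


Delta = -16(4 a^3 + 27 b^2) mod 31 = 12
-1728 * (4 a)^3 = -1728 * (4*25)^3 mod 31 = 16
j = 16 * 12^(-1) mod 31 = 22

j = 22 (mod 31)


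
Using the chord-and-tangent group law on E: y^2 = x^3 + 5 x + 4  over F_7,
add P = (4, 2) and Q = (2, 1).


P != Q, so use the chord formula.
s = (y2 - y1) / (x2 - x1) = (6) / (5) mod 7 = 4
x3 = s^2 - x1 - x2 mod 7 = 4^2 - 4 - 2 = 3
y3 = s (x1 - x3) - y1 mod 7 = 4 * (4 - 3) - 2 = 2

P + Q = (3, 2)


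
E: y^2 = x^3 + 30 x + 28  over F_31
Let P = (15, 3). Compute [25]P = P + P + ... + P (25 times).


k = 25 = 11001_2 (binary, LSB first: 10011)
Double-and-add from P = (15, 3):
  bit 0 = 1: acc = O + (15, 3) = (15, 3)
  bit 1 = 0: acc unchanged = (15, 3)
  bit 2 = 0: acc unchanged = (15, 3)
  bit 3 = 1: acc = (15, 3) + (23, 19) = (28, 2)
  bit 4 = 1: acc = (28, 2) + (26, 1) = (16, 4)

25P = (16, 4)


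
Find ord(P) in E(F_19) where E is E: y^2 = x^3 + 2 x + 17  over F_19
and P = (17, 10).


Compute successive multiples of P until we hit O:
  1P = (17, 10)
  2P = (10, 12)
  3P = (1, 18)
  4P = (6, 13)
  5P = (0, 13)
  6P = (9, 2)
  7P = (13, 13)
  8P = (5, 0)
  ... (continuing to 16P)
  16P = O

ord(P) = 16


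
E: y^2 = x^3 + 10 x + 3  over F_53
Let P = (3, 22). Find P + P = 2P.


Doubling: s = (3 x1^2 + a) / (2 y1)
s = (3*3^2 + 10) / (2*22) mod 53 = 43
x3 = s^2 - 2 x1 mod 53 = 43^2 - 2*3 = 41
y3 = s (x1 - x3) - y1 mod 53 = 43 * (3 - 41) - 22 = 40

2P = (41, 40)


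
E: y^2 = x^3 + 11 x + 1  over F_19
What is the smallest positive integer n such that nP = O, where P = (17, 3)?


Compute successive multiples of P until we hit O:
  1P = (17, 3)
  2P = (15, 11)
  3P = (3, 17)
  4P = (0, 18)
  5P = (6, 13)
  6P = (13, 2)
  7P = (14, 12)
  8P = (16, 13)
  ... (continuing to 21P)
  21P = O

ord(P) = 21


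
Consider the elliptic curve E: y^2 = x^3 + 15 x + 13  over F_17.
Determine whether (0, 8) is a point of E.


Check whether y^2 = x^3 + 15 x + 13 (mod 17) for (x, y) = (0, 8).
LHS: y^2 = 8^2 mod 17 = 13
RHS: x^3 + 15 x + 13 = 0^3 + 15*0 + 13 mod 17 = 13
LHS = RHS

Yes, on the curve


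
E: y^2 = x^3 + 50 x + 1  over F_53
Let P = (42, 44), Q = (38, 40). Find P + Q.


P != Q, so use the chord formula.
s = (y2 - y1) / (x2 - x1) = (49) / (49) mod 53 = 1
x3 = s^2 - x1 - x2 mod 53 = 1^2 - 42 - 38 = 27
y3 = s (x1 - x3) - y1 mod 53 = 1 * (42 - 27) - 44 = 24

P + Q = (27, 24)


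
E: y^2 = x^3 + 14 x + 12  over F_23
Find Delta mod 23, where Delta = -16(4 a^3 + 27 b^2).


4 a^3 + 27 b^2 = 4*14^3 + 27*12^2 = 10976 + 3888 = 14864
Delta = -16 * (14864) = -237824
Delta mod 23 = 19

Delta = 19 (mod 23)


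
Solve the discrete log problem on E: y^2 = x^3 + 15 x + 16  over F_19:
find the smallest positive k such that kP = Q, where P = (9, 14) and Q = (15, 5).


Enumerate multiples of P until we hit Q = (15, 5):
  1P = (9, 14)
  2P = (10, 8)
  3P = (17, 15)
  4P = (4, 8)
  5P = (12, 9)
  6P = (5, 11)
  7P = (2, 15)
  8P = (15, 14)
  9P = (14, 5)
  10P = (0, 4)
  11P = (11, 7)
  12P = (16, 1)
  13P = (18, 0)
  14P = (16, 18)
  15P = (11, 12)
  16P = (0, 15)
  17P = (14, 14)
  18P = (15, 5)
Match found at i = 18.

k = 18


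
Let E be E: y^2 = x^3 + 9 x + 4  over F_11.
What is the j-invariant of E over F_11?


Delta = -16(4 a^3 + 27 b^2) mod 11 = 2
-1728 * (4 a)^3 = -1728 * (4*9)^3 mod 11 = 6
j = 6 * 2^(-1) mod 11 = 3

j = 3 (mod 11)


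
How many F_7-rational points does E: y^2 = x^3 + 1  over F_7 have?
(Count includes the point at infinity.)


For each x in F_7, count y with y^2 = x^3 + 0 x + 1 mod 7:
  x = 0: RHS = 1, y in [1, 6]  -> 2 point(s)
  x = 1: RHS = 2, y in [3, 4]  -> 2 point(s)
  x = 2: RHS = 2, y in [3, 4]  -> 2 point(s)
  x = 3: RHS = 0, y in [0]  -> 1 point(s)
  x = 4: RHS = 2, y in [3, 4]  -> 2 point(s)
  x = 5: RHS = 0, y in [0]  -> 1 point(s)
  x = 6: RHS = 0, y in [0]  -> 1 point(s)
Affine points: 11. Add the point at infinity: total = 12.

#E(F_7) = 12


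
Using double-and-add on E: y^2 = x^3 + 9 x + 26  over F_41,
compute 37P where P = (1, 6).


k = 37 = 100101_2 (binary, LSB first: 101001)
Double-and-add from P = (1, 6):
  bit 0 = 1: acc = O + (1, 6) = (1, 6)
  bit 1 = 0: acc unchanged = (1, 6)
  bit 2 = 1: acc = (1, 6) + (35, 17) = (15, 16)
  bit 3 = 0: acc unchanged = (15, 16)
  bit 4 = 0: acc unchanged = (15, 16)
  bit 5 = 1: acc = (15, 16) + (30, 21) = (28, 7)

37P = (28, 7)


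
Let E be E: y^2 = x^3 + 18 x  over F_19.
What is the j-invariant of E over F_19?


Delta = -16(4 a^3 + 27 b^2) mod 19 = 7
-1728 * (4 a)^3 = -1728 * (4*18)^3 mod 19 = 12
j = 12 * 7^(-1) mod 19 = 18

j = 18 (mod 19)


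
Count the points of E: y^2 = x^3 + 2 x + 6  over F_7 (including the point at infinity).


For each x in F_7, count y with y^2 = x^3 + 2 x + 6 mod 7:
  x = 1: RHS = 2, y in [3, 4]  -> 2 point(s)
  x = 2: RHS = 4, y in [2, 5]  -> 2 point(s)
  x = 3: RHS = 4, y in [2, 5]  -> 2 point(s)
  x = 4: RHS = 1, y in [1, 6]  -> 2 point(s)
  x = 5: RHS = 1, y in [1, 6]  -> 2 point(s)
Affine points: 10. Add the point at infinity: total = 11.

#E(F_7) = 11


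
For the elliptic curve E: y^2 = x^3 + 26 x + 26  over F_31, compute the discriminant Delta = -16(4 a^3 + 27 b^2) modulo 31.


4 a^3 + 27 b^2 = 4*26^3 + 27*26^2 = 70304 + 18252 = 88556
Delta = -16 * (88556) = -1416896
Delta mod 31 = 21

Delta = 21 (mod 31)


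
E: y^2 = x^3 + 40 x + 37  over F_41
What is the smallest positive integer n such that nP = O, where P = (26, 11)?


Compute successive multiples of P until we hit O:
  1P = (26, 11)
  2P = (10, 17)
  3P = (25, 4)
  4P = (39, 21)
  5P = (37, 31)
  6P = (24, 15)
  7P = (36, 9)
  8P = (2, 17)
  ... (continuing to 47P)
  47P = O

ord(P) = 47


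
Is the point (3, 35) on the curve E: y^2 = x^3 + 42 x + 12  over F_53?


Check whether y^2 = x^3 + 42 x + 12 (mod 53) for (x, y) = (3, 35).
LHS: y^2 = 35^2 mod 53 = 6
RHS: x^3 + 42 x + 12 = 3^3 + 42*3 + 12 mod 53 = 6
LHS = RHS

Yes, on the curve


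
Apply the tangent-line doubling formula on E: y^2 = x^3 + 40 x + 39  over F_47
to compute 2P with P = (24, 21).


Doubling: s = (3 x1^2 + a) / (2 y1)
s = (3*24^2 + 40) / (2*21) mod 47 = 13
x3 = s^2 - 2 x1 mod 47 = 13^2 - 2*24 = 27
y3 = s (x1 - x3) - y1 mod 47 = 13 * (24 - 27) - 21 = 34

2P = (27, 34)


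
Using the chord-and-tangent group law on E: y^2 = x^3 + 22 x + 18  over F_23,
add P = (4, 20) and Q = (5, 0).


P != Q, so use the chord formula.
s = (y2 - y1) / (x2 - x1) = (3) / (1) mod 23 = 3
x3 = s^2 - x1 - x2 mod 23 = 3^2 - 4 - 5 = 0
y3 = s (x1 - x3) - y1 mod 23 = 3 * (4 - 0) - 20 = 15

P + Q = (0, 15)


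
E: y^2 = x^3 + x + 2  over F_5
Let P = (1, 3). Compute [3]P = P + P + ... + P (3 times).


k = 3 = 11_2 (binary, LSB first: 11)
Double-and-add from P = (1, 3):
  bit 0 = 1: acc = O + (1, 3) = (1, 3)
  bit 1 = 1: acc = (1, 3) + (4, 0) = (1, 2)

3P = (1, 2)


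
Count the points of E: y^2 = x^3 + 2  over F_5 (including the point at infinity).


For each x in F_5, count y with y^2 = x^3 + 0 x + 2 mod 5:
  x = 2: RHS = 0, y in [0]  -> 1 point(s)
  x = 3: RHS = 4, y in [2, 3]  -> 2 point(s)
  x = 4: RHS = 1, y in [1, 4]  -> 2 point(s)
Affine points: 5. Add the point at infinity: total = 6.

#E(F_5) = 6


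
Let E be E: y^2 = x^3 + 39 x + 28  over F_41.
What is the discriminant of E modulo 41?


4 a^3 + 27 b^2 = 4*39^3 + 27*28^2 = 237276 + 21168 = 258444
Delta = -16 * (258444) = -4135104
Delta mod 41 = 33

Delta = 33 (mod 41)


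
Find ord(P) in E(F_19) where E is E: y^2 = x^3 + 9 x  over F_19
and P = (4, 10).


Compute successive multiples of P until we hit O:
  1P = (4, 10)
  2P = (11, 9)
  3P = (11, 10)
  4P = (4, 9)
  5P = O

ord(P) = 5


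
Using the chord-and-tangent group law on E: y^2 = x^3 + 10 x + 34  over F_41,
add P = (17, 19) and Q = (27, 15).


P != Q, so use the chord formula.
s = (y2 - y1) / (x2 - x1) = (37) / (10) mod 41 = 16
x3 = s^2 - x1 - x2 mod 41 = 16^2 - 17 - 27 = 7
y3 = s (x1 - x3) - y1 mod 41 = 16 * (17 - 7) - 19 = 18

P + Q = (7, 18)


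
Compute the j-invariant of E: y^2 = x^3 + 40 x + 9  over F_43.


Delta = -16(4 a^3 + 27 b^2) mod 43 = 18
-1728 * (4 a)^3 = -1728 * (4*40)^3 mod 43 = 21
j = 21 * 18^(-1) mod 43 = 37

j = 37 (mod 43)


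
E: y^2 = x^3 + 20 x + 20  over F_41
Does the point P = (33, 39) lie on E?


Check whether y^2 = x^3 + 20 x + 20 (mod 41) for (x, y) = (33, 39).
LHS: y^2 = 39^2 mod 41 = 4
RHS: x^3 + 20 x + 20 = 33^3 + 20*33 + 20 mod 41 = 4
LHS = RHS

Yes, on the curve


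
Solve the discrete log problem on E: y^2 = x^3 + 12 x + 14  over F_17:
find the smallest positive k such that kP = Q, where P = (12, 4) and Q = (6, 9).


Enumerate multiples of P until we hit Q = (6, 9):
  1P = (12, 4)
  2P = (9, 1)
  3P = (14, 11)
  4P = (16, 16)
  5P = (15, 4)
  6P = (7, 13)
  7P = (6, 9)
Match found at i = 7.

k = 7


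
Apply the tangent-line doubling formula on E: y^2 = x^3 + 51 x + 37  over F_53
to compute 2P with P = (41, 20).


Doubling: s = (3 x1^2 + a) / (2 y1)
s = (3*41^2 + 51) / (2*20) mod 53 = 24
x3 = s^2 - 2 x1 mod 53 = 24^2 - 2*41 = 17
y3 = s (x1 - x3) - y1 mod 53 = 24 * (41 - 17) - 20 = 26

2P = (17, 26)


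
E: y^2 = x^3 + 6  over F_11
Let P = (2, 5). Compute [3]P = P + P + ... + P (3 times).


k = 3 = 11_2 (binary, LSB first: 11)
Double-and-add from P = (2, 5):
  bit 0 = 1: acc = O + (2, 5) = (2, 5)
  bit 1 = 1: acc = (2, 5) + (8, 1) = (10, 4)

3P = (10, 4)


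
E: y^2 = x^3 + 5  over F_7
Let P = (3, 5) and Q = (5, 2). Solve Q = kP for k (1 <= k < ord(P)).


Enumerate multiples of P until we hit Q = (5, 2):
  1P = (3, 5)
  2P = (5, 5)
  3P = (6, 2)
  4P = (6, 5)
  5P = (5, 2)
Match found at i = 5.

k = 5


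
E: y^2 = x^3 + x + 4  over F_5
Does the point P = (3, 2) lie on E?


Check whether y^2 = x^3 + 1 x + 4 (mod 5) for (x, y) = (3, 2).
LHS: y^2 = 2^2 mod 5 = 4
RHS: x^3 + 1 x + 4 = 3^3 + 1*3 + 4 mod 5 = 4
LHS = RHS

Yes, on the curve


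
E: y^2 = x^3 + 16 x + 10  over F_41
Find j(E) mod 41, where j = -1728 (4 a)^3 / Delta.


Delta = -16(4 a^3 + 27 b^2) mod 41 = 24
-1728 * (4 a)^3 = -1728 * (4*16)^3 mod 41 = 19
j = 19 * 24^(-1) mod 41 = 23

j = 23 (mod 41)


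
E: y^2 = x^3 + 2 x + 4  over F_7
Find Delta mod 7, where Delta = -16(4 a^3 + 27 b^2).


4 a^3 + 27 b^2 = 4*2^3 + 27*4^2 = 32 + 432 = 464
Delta = -16 * (464) = -7424
Delta mod 7 = 3

Delta = 3 (mod 7)


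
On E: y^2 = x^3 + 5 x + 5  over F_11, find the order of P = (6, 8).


Compute successive multiples of P until we hit O:
  1P = (6, 8)
  2P = (2, 1)
  3P = (4, 1)
  4P = (5, 1)
  5P = (5, 10)
  6P = (4, 10)
  7P = (2, 10)
  8P = (6, 3)
  ... (continuing to 9P)
  9P = O

ord(P) = 9


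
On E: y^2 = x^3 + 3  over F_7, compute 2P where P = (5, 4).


Doubling: s = (3 x1^2 + a) / (2 y1)
s = (3*5^2 + 0) / (2*4) mod 7 = 5
x3 = s^2 - 2 x1 mod 7 = 5^2 - 2*5 = 1
y3 = s (x1 - x3) - y1 mod 7 = 5 * (5 - 1) - 4 = 2

2P = (1, 2)


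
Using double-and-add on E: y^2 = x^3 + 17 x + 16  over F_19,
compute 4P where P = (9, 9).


k = 4 = 100_2 (binary, LSB first: 001)
Double-and-add from P = (9, 9):
  bit 0 = 0: acc unchanged = O
  bit 1 = 0: acc unchanged = O
  bit 2 = 1: acc = O + (9, 10) = (9, 10)

4P = (9, 10)


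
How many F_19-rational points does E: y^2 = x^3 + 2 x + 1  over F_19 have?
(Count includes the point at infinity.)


For each x in F_19, count y with y^2 = x^3 + 2 x + 1 mod 19:
  x = 0: RHS = 1, y in [1, 18]  -> 2 point(s)
  x = 1: RHS = 4, y in [2, 17]  -> 2 point(s)
  x = 4: RHS = 16, y in [4, 15]  -> 2 point(s)
  x = 6: RHS = 1, y in [1, 18]  -> 2 point(s)
  x = 7: RHS = 16, y in [4, 15]  -> 2 point(s)
  x = 8: RHS = 16, y in [4, 15]  -> 2 point(s)
  x = 9: RHS = 7, y in [8, 11]  -> 2 point(s)
  x = 11: RHS = 5, y in [9, 10]  -> 2 point(s)
  x = 12: RHS = 5, y in [9, 10]  -> 2 point(s)
  x = 13: RHS = 1, y in [1, 18]  -> 2 point(s)
  x = 15: RHS = 5, y in [9, 10]  -> 2 point(s)
  x = 16: RHS = 6, y in [5, 14]  -> 2 point(s)
  x = 18: RHS = 17, y in [6, 13]  -> 2 point(s)
Affine points: 26. Add the point at infinity: total = 27.

#E(F_19) = 27


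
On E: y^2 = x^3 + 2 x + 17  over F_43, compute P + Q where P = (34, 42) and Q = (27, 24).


P != Q, so use the chord formula.
s = (y2 - y1) / (x2 - x1) = (25) / (36) mod 43 = 21
x3 = s^2 - x1 - x2 mod 43 = 21^2 - 34 - 27 = 36
y3 = s (x1 - x3) - y1 mod 43 = 21 * (34 - 36) - 42 = 2

P + Q = (36, 2)


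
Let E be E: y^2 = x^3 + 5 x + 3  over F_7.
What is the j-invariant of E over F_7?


Delta = -16(4 a^3 + 27 b^2) mod 7 = 5
-1728 * (4 a)^3 = -1728 * (4*5)^3 mod 7 = 6
j = 6 * 5^(-1) mod 7 = 4

j = 4 (mod 7)


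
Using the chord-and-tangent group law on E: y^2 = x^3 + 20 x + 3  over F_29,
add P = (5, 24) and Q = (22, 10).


P != Q, so use the chord formula.
s = (y2 - y1) / (x2 - x1) = (15) / (17) mod 29 = 6
x3 = s^2 - x1 - x2 mod 29 = 6^2 - 5 - 22 = 9
y3 = s (x1 - x3) - y1 mod 29 = 6 * (5 - 9) - 24 = 10

P + Q = (9, 10)


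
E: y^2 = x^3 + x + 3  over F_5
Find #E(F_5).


For each x in F_5, count y with y^2 = x^3 + 1 x + 3 mod 5:
  x = 1: RHS = 0, y in [0]  -> 1 point(s)
  x = 4: RHS = 1, y in [1, 4]  -> 2 point(s)
Affine points: 3. Add the point at infinity: total = 4.

#E(F_5) = 4


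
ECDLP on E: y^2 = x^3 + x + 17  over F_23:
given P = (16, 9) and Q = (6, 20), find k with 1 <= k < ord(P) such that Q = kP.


Enumerate multiples of P until we hit Q = (6, 20):
  1P = (16, 9)
  2P = (18, 18)
  3P = (15, 7)
  4P = (19, 8)
  5P = (6, 3)
  6P = (17, 18)
  7P = (2, 2)
  8P = (11, 5)
  9P = (4, 19)
  10P = (12, 3)
  11P = (3, 22)
  12P = (5, 3)
  13P = (8, 10)
  14P = (8, 13)
  15P = (5, 20)
  16P = (3, 1)
  17P = (12, 20)
  18P = (4, 4)
  19P = (11, 18)
  20P = (2, 21)
  21P = (17, 5)
  22P = (6, 20)
Match found at i = 22.

k = 22


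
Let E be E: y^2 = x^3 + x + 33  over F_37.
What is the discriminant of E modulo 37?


4 a^3 + 27 b^2 = 4*1^3 + 27*33^2 = 4 + 29403 = 29407
Delta = -16 * (29407) = -470512
Delta mod 37 = 17

Delta = 17 (mod 37)


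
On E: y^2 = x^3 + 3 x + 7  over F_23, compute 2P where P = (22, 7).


Doubling: s = (3 x1^2 + a) / (2 y1)
s = (3*22^2 + 3) / (2*7) mod 23 = 7
x3 = s^2 - 2 x1 mod 23 = 7^2 - 2*22 = 5
y3 = s (x1 - x3) - y1 mod 23 = 7 * (22 - 5) - 7 = 20

2P = (5, 20)


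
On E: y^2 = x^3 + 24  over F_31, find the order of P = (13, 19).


Compute successive multiples of P until we hit O:
  1P = (13, 19)
  2P = (10, 30)
  3P = (18, 20)
  4P = (5, 26)
  5P = (22, 16)
  6P = (3, 19)
  7P = (15, 12)
  8P = (23, 16)
  ... (continuing to 43P)
  43P = O

ord(P) = 43


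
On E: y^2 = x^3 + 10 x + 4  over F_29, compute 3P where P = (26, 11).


k = 3 = 11_2 (binary, LSB first: 11)
Double-and-add from P = (26, 11):
  bit 0 = 1: acc = O + (26, 11) = (26, 11)
  bit 1 = 1: acc = (26, 11) + (15, 22) = (18, 10)

3P = (18, 10)


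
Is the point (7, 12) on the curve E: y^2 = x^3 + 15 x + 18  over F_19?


Check whether y^2 = x^3 + 15 x + 18 (mod 19) for (x, y) = (7, 12).
LHS: y^2 = 12^2 mod 19 = 11
RHS: x^3 + 15 x + 18 = 7^3 + 15*7 + 18 mod 19 = 10
LHS != RHS

No, not on the curve


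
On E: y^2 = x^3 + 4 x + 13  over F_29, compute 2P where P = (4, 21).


k = 2 = 10_2 (binary, LSB first: 01)
Double-and-add from P = (4, 21):
  bit 0 = 0: acc unchanged = O
  bit 1 = 1: acc = O + (8, 21) = (8, 21)

2P = (8, 21)


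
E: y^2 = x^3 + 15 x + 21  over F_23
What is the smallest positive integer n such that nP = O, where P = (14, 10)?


Compute successive multiples of P until we hit O:
  1P = (14, 10)
  2P = (8, 3)
  3P = (3, 22)
  4P = (7, 20)
  5P = (20, 15)
  6P = (21, 11)
  7P = (19, 9)
  8P = (2, 6)
  ... (continuing to 17P)
  17P = O

ord(P) = 17


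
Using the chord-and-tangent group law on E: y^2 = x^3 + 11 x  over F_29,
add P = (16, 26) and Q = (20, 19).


P != Q, so use the chord formula.
s = (y2 - y1) / (x2 - x1) = (22) / (4) mod 29 = 20
x3 = s^2 - x1 - x2 mod 29 = 20^2 - 16 - 20 = 16
y3 = s (x1 - x3) - y1 mod 29 = 20 * (16 - 16) - 26 = 3

P + Q = (16, 3)


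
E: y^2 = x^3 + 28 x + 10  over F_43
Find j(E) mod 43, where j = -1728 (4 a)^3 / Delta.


Delta = -16(4 a^3 + 27 b^2) mod 43 = 26
-1728 * (4 a)^3 = -1728 * (4*28)^3 mod 43 = 2
j = 2 * 26^(-1) mod 43 = 10

j = 10 (mod 43)


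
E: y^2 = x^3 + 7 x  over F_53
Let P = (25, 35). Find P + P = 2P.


Doubling: s = (3 x1^2 + a) / (2 y1)
s = (3*25^2 + 7) / (2*35) mod 53 = 39
x3 = s^2 - 2 x1 mod 53 = 39^2 - 2*25 = 40
y3 = s (x1 - x3) - y1 mod 53 = 39 * (25 - 40) - 35 = 16

2P = (40, 16)


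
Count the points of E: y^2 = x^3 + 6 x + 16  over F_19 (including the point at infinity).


For each x in F_19, count y with y^2 = x^3 + 6 x + 16 mod 19:
  x = 0: RHS = 16, y in [4, 15]  -> 2 point(s)
  x = 1: RHS = 4, y in [2, 17]  -> 2 point(s)
  x = 2: RHS = 17, y in [6, 13]  -> 2 point(s)
  x = 3: RHS = 4, y in [2, 17]  -> 2 point(s)
  x = 4: RHS = 9, y in [3, 16]  -> 2 point(s)
  x = 5: RHS = 0, y in [0]  -> 1 point(s)
  x = 8: RHS = 6, y in [5, 14]  -> 2 point(s)
  x = 9: RHS = 1, y in [1, 18]  -> 2 point(s)
  x = 11: RHS = 7, y in [8, 11]  -> 2 point(s)
  x = 12: RHS = 11, y in [7, 12]  -> 2 point(s)
  x = 13: RHS = 11, y in [7, 12]  -> 2 point(s)
  x = 15: RHS = 4, y in [2, 17]  -> 2 point(s)
  x = 16: RHS = 9, y in [3, 16]  -> 2 point(s)
  x = 18: RHS = 9, y in [3, 16]  -> 2 point(s)
Affine points: 27. Add the point at infinity: total = 28.

#E(F_19) = 28


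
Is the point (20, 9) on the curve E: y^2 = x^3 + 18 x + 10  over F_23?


Check whether y^2 = x^3 + 18 x + 10 (mod 23) for (x, y) = (20, 9).
LHS: y^2 = 9^2 mod 23 = 12
RHS: x^3 + 18 x + 10 = 20^3 + 18*20 + 10 mod 23 = 21
LHS != RHS

No, not on the curve


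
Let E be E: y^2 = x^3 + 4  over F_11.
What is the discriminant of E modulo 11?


4 a^3 + 27 b^2 = 4*0^3 + 27*4^2 = 0 + 432 = 432
Delta = -16 * (432) = -6912
Delta mod 11 = 7

Delta = 7 (mod 11)


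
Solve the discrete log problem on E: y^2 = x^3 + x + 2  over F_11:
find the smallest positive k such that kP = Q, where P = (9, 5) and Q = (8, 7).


Enumerate multiples of P until we hit Q = (8, 7):
  1P = (9, 5)
  2P = (8, 4)
  3P = (6, 9)
  4P = (10, 0)
  5P = (6, 2)
  6P = (8, 7)
Match found at i = 6.

k = 6


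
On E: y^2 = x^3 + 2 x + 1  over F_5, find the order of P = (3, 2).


Compute successive multiples of P until we hit O:
  1P = (3, 2)
  2P = (0, 1)
  3P = (1, 2)
  4P = (1, 3)
  5P = (0, 4)
  6P = (3, 3)
  7P = O

ord(P) = 7


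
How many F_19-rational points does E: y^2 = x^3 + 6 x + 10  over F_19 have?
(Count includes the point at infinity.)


For each x in F_19, count y with y^2 = x^3 + 6 x + 10 mod 19:
  x = 1: RHS = 17, y in [6, 13]  -> 2 point(s)
  x = 2: RHS = 11, y in [7, 12]  -> 2 point(s)
  x = 3: RHS = 17, y in [6, 13]  -> 2 point(s)
  x = 8: RHS = 0, y in [0]  -> 1 point(s)
  x = 10: RHS = 6, y in [5, 14]  -> 2 point(s)
  x = 11: RHS = 1, y in [1, 18]  -> 2 point(s)
  x = 12: RHS = 5, y in [9, 10]  -> 2 point(s)
  x = 13: RHS = 5, y in [9, 10]  -> 2 point(s)
  x = 14: RHS = 7, y in [8, 11]  -> 2 point(s)
  x = 15: RHS = 17, y in [6, 13]  -> 2 point(s)
  x = 17: RHS = 9, y in [3, 16]  -> 2 point(s)
Affine points: 21. Add the point at infinity: total = 22.

#E(F_19) = 22


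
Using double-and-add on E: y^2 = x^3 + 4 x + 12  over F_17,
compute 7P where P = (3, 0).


k = 7 = 111_2 (binary, LSB first: 111)
Double-and-add from P = (3, 0):
  bit 0 = 1: acc = O + (3, 0) = (3, 0)
  bit 1 = 1: acc = (3, 0) + O = (3, 0)
  bit 2 = 1: acc = (3, 0) + O = (3, 0)

7P = (3, 0)


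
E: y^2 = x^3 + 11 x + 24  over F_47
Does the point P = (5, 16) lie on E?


Check whether y^2 = x^3 + 11 x + 24 (mod 47) for (x, y) = (5, 16).
LHS: y^2 = 16^2 mod 47 = 21
RHS: x^3 + 11 x + 24 = 5^3 + 11*5 + 24 mod 47 = 16
LHS != RHS

No, not on the curve


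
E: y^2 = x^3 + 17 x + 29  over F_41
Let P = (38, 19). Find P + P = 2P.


Doubling: s = (3 x1^2 + a) / (2 y1)
s = (3*38^2 + 17) / (2*19) mod 41 = 40
x3 = s^2 - 2 x1 mod 41 = 40^2 - 2*38 = 7
y3 = s (x1 - x3) - y1 mod 41 = 40 * (38 - 7) - 19 = 32

2P = (7, 32)


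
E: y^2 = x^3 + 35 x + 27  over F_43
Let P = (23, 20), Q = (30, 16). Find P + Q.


P != Q, so use the chord formula.
s = (y2 - y1) / (x2 - x1) = (39) / (7) mod 43 = 24
x3 = s^2 - x1 - x2 mod 43 = 24^2 - 23 - 30 = 7
y3 = s (x1 - x3) - y1 mod 43 = 24 * (23 - 7) - 20 = 20

P + Q = (7, 20)


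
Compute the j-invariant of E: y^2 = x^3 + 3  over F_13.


Delta = -16(4 a^3 + 27 b^2) mod 13 = 12
-1728 * (4 a)^3 = -1728 * (4*0)^3 mod 13 = 0
j = 0 * 12^(-1) mod 13 = 0

j = 0 (mod 13)


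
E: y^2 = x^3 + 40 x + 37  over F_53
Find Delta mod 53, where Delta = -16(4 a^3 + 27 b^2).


4 a^3 + 27 b^2 = 4*40^3 + 27*37^2 = 256000 + 36963 = 292963
Delta = -16 * (292963) = -4687408
Delta mod 53 = 18

Delta = 18 (mod 53)


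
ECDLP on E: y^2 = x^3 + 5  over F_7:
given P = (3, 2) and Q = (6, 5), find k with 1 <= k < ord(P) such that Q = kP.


Enumerate multiples of P until we hit Q = (6, 5):
  1P = (3, 2)
  2P = (5, 2)
  3P = (6, 5)
Match found at i = 3.

k = 3


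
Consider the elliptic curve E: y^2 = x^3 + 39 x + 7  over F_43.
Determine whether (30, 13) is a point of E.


Check whether y^2 = x^3 + 39 x + 7 (mod 43) for (x, y) = (30, 13).
LHS: y^2 = 13^2 mod 43 = 40
RHS: x^3 + 39 x + 7 = 30^3 + 39*30 + 7 mod 43 = 12
LHS != RHS

No, not on the curve


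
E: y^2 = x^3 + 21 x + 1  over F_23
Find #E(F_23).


For each x in F_23, count y with y^2 = x^3 + 21 x + 1 mod 23:
  x = 0: RHS = 1, y in [1, 22]  -> 2 point(s)
  x = 1: RHS = 0, y in [0]  -> 1 point(s)
  x = 5: RHS = 1, y in [1, 22]  -> 2 point(s)
  x = 7: RHS = 8, y in [10, 13]  -> 2 point(s)
  x = 12: RHS = 3, y in [7, 16]  -> 2 point(s)
  x = 14: RHS = 3, y in [7, 16]  -> 2 point(s)
  x = 17: RHS = 4, y in [2, 21]  -> 2 point(s)
  x = 18: RHS = 1, y in [1, 22]  -> 2 point(s)
  x = 20: RHS = 3, y in [7, 16]  -> 2 point(s)
  x = 22: RHS = 2, y in [5, 18]  -> 2 point(s)
Affine points: 19. Add the point at infinity: total = 20.

#E(F_23) = 20


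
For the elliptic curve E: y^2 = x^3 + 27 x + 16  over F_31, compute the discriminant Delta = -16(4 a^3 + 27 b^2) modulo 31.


4 a^3 + 27 b^2 = 4*27^3 + 27*16^2 = 78732 + 6912 = 85644
Delta = -16 * (85644) = -1370304
Delta mod 31 = 20

Delta = 20 (mod 31)


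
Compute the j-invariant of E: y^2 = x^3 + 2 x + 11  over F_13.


Delta = -16(4 a^3 + 27 b^2) mod 13 = 9
-1728 * (4 a)^3 = -1728 * (4*2)^3 mod 13 = 5
j = 5 * 9^(-1) mod 13 = 2

j = 2 (mod 13)


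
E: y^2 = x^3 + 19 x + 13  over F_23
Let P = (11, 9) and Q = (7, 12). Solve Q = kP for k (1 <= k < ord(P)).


Enumerate multiples of P until we hit Q = (7, 12):
  1P = (11, 9)
  2P = (7, 12)
Match found at i = 2.

k = 2


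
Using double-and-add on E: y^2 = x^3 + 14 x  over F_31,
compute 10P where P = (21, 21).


k = 10 = 1010_2 (binary, LSB first: 0101)
Double-and-add from P = (21, 21):
  bit 0 = 0: acc unchanged = O
  bit 1 = 1: acc = O + (25, 17) = (25, 17)
  bit 2 = 0: acc unchanged = (25, 17)
  bit 3 = 1: acc = (25, 17) + (18, 15) = (2, 25)

10P = (2, 25)


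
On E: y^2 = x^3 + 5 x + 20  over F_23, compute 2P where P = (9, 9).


Doubling: s = (3 x1^2 + a) / (2 y1)
s = (3*9^2 + 5) / (2*9) mod 23 = 1
x3 = s^2 - 2 x1 mod 23 = 1^2 - 2*9 = 6
y3 = s (x1 - x3) - y1 mod 23 = 1 * (9 - 6) - 9 = 17

2P = (6, 17)


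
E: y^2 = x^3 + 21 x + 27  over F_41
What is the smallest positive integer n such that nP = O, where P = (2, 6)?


Compute successive multiples of P until we hit O:
  1P = (2, 6)
  2P = (1, 7)
  3P = (39, 31)
  4P = (16, 20)
  5P = (24, 13)
  6P = (14, 20)
  7P = (7, 36)
  8P = (27, 8)
  ... (continuing to 23P)
  23P = O

ord(P) = 23


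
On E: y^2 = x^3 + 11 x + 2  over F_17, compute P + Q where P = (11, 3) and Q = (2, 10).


P != Q, so use the chord formula.
s = (y2 - y1) / (x2 - x1) = (7) / (8) mod 17 = 3
x3 = s^2 - x1 - x2 mod 17 = 3^2 - 11 - 2 = 13
y3 = s (x1 - x3) - y1 mod 17 = 3 * (11 - 13) - 3 = 8

P + Q = (13, 8)


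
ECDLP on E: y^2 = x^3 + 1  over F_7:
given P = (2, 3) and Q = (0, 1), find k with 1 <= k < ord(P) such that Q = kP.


Enumerate multiples of P until we hit Q = (0, 1):
  1P = (2, 3)
  2P = (0, 1)
Match found at i = 2.

k = 2


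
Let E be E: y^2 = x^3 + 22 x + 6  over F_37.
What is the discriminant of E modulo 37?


4 a^3 + 27 b^2 = 4*22^3 + 27*6^2 = 42592 + 972 = 43564
Delta = -16 * (43564) = -697024
Delta mod 37 = 19

Delta = 19 (mod 37)


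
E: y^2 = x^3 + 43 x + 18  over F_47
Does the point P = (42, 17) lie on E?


Check whether y^2 = x^3 + 43 x + 18 (mod 47) for (x, y) = (42, 17).
LHS: y^2 = 17^2 mod 47 = 7
RHS: x^3 + 43 x + 18 = 42^3 + 43*42 + 18 mod 47 = 7
LHS = RHS

Yes, on the curve


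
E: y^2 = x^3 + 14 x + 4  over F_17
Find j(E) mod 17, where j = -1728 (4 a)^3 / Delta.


Delta = -16(4 a^3 + 27 b^2) mod 17 = 1
-1728 * (4 a)^3 = -1728 * (4*14)^3 mod 17 = 2
j = 2 * 1^(-1) mod 17 = 2

j = 2 (mod 17)


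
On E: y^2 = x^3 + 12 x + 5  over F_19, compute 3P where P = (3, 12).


k = 3 = 11_2 (binary, LSB first: 11)
Double-and-add from P = (3, 12):
  bit 0 = 1: acc = O + (3, 12) = (3, 12)
  bit 1 = 1: acc = (3, 12) + (10, 17) = (10, 2)

3P = (10, 2)


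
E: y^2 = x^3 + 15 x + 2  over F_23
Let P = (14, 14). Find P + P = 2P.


Doubling: s = (3 x1^2 + a) / (2 y1)
s = (3*14^2 + 15) / (2*14) mod 23 = 1
x3 = s^2 - 2 x1 mod 23 = 1^2 - 2*14 = 19
y3 = s (x1 - x3) - y1 mod 23 = 1 * (14 - 19) - 14 = 4

2P = (19, 4)


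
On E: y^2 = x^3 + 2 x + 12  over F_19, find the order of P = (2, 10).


Compute successive multiples of P until we hit O:
  1P = (2, 10)
  2P = (2, 9)
  3P = O

ord(P) = 3


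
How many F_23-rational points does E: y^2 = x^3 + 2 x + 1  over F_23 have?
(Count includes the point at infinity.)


For each x in F_23, count y with y^2 = x^3 + 2 x + 1 mod 23:
  x = 0: RHS = 1, y in [1, 22]  -> 2 point(s)
  x = 1: RHS = 4, y in [2, 21]  -> 2 point(s)
  x = 2: RHS = 13, y in [6, 17]  -> 2 point(s)
  x = 4: RHS = 4, y in [2, 21]  -> 2 point(s)
  x = 7: RHS = 13, y in [6, 17]  -> 2 point(s)
  x = 8: RHS = 0, y in [0]  -> 1 point(s)
  x = 9: RHS = 12, y in [9, 14]  -> 2 point(s)
  x = 10: RHS = 9, y in [3, 20]  -> 2 point(s)
  x = 13: RHS = 16, y in [4, 19]  -> 2 point(s)
  x = 14: RHS = 13, y in [6, 17]  -> 2 point(s)
  x = 15: RHS = 2, y in [5, 18]  -> 2 point(s)
  x = 16: RHS = 12, y in [9, 14]  -> 2 point(s)
  x = 17: RHS = 3, y in [7, 16]  -> 2 point(s)
  x = 18: RHS = 4, y in [2, 21]  -> 2 point(s)
  x = 21: RHS = 12, y in [9, 14]  -> 2 point(s)
Affine points: 29. Add the point at infinity: total = 30.

#E(F_23) = 30


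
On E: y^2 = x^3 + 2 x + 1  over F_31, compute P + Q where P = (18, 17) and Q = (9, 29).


P != Q, so use the chord formula.
s = (y2 - y1) / (x2 - x1) = (12) / (22) mod 31 = 9
x3 = s^2 - x1 - x2 mod 31 = 9^2 - 18 - 9 = 23
y3 = s (x1 - x3) - y1 mod 31 = 9 * (18 - 23) - 17 = 0

P + Q = (23, 0)


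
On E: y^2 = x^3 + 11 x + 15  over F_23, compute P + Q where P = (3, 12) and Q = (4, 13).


P != Q, so use the chord formula.
s = (y2 - y1) / (x2 - x1) = (1) / (1) mod 23 = 1
x3 = s^2 - x1 - x2 mod 23 = 1^2 - 3 - 4 = 17
y3 = s (x1 - x3) - y1 mod 23 = 1 * (3 - 17) - 12 = 20

P + Q = (17, 20)


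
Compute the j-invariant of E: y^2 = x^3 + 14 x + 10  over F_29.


Delta = -16(4 a^3 + 27 b^2) mod 29 = 18
-1728 * (4 a)^3 = -1728 * (4*14)^3 mod 29 = 20
j = 20 * 18^(-1) mod 29 = 14

j = 14 (mod 29)


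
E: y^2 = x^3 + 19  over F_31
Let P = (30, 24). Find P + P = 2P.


Doubling: s = (3 x1^2 + a) / (2 y1)
s = (3*30^2 + 0) / (2*24) mod 31 = 2
x3 = s^2 - 2 x1 mod 31 = 2^2 - 2*30 = 6
y3 = s (x1 - x3) - y1 mod 31 = 2 * (30 - 6) - 24 = 24

2P = (6, 24)


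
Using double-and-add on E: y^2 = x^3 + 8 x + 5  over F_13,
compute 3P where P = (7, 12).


k = 3 = 11_2 (binary, LSB first: 11)
Double-and-add from P = (7, 12):
  bit 0 = 1: acc = O + (7, 12) = (7, 12)
  bit 1 = 1: acc = (7, 12) + (9, 0) = (7, 1)

3P = (7, 1)


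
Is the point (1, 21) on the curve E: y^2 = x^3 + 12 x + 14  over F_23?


Check whether y^2 = x^3 + 12 x + 14 (mod 23) for (x, y) = (1, 21).
LHS: y^2 = 21^2 mod 23 = 4
RHS: x^3 + 12 x + 14 = 1^3 + 12*1 + 14 mod 23 = 4
LHS = RHS

Yes, on the curve


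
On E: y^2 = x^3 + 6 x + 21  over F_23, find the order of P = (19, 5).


Compute successive multiples of P until we hit O:
  1P = (19, 5)
  2P = (16, 2)
  3P = (12, 2)
  4P = (18, 2)
  5P = (18, 21)
  6P = (12, 21)
  7P = (16, 21)
  8P = (19, 18)
  ... (continuing to 9P)
  9P = O

ord(P) = 9


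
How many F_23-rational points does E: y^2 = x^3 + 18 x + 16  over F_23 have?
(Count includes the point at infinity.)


For each x in F_23, count y with y^2 = x^3 + 18 x + 16 mod 23:
  x = 0: RHS = 16, y in [4, 19]  -> 2 point(s)
  x = 1: RHS = 12, y in [9, 14]  -> 2 point(s)
  x = 5: RHS = 1, y in [1, 22]  -> 2 point(s)
  x = 6: RHS = 18, y in [8, 15]  -> 2 point(s)
  x = 7: RHS = 2, y in [5, 18]  -> 2 point(s)
  x = 10: RHS = 0, y in [0]  -> 1 point(s)
  x = 11: RHS = 4, y in [2, 21]  -> 2 point(s)
  x = 13: RHS = 9, y in [3, 20]  -> 2 point(s)
  x = 15: RHS = 4, y in [2, 21]  -> 2 point(s)
  x = 18: RHS = 8, y in [10, 13]  -> 2 point(s)
  x = 19: RHS = 18, y in [8, 15]  -> 2 point(s)
  x = 20: RHS = 4, y in [2, 21]  -> 2 point(s)
  x = 21: RHS = 18, y in [8, 15]  -> 2 point(s)
Affine points: 25. Add the point at infinity: total = 26.

#E(F_23) = 26


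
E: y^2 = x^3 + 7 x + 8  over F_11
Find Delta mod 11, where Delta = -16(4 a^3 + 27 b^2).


4 a^3 + 27 b^2 = 4*7^3 + 27*8^2 = 1372 + 1728 = 3100
Delta = -16 * (3100) = -49600
Delta mod 11 = 10

Delta = 10 (mod 11)


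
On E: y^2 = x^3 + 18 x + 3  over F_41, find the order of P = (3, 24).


Compute successive multiples of P until we hit O:
  1P = (3, 24)
  2P = (37, 21)
  3P = (38, 2)
  4P = (18, 3)
  5P = (40, 36)
  6P = (7, 29)
  7P = (30, 14)
  8P = (6, 9)
  ... (continuing to 18P)
  18P = O

ord(P) = 18


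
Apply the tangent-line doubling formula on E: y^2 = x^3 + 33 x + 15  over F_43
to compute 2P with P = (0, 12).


Doubling: s = (3 x1^2 + a) / (2 y1)
s = (3*0^2 + 33) / (2*12) mod 43 = 39
x3 = s^2 - 2 x1 mod 43 = 39^2 - 2*0 = 16
y3 = s (x1 - x3) - y1 mod 43 = 39 * (0 - 16) - 12 = 9

2P = (16, 9)


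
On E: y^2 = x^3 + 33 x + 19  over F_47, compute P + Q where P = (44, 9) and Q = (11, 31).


P != Q, so use the chord formula.
s = (y2 - y1) / (x2 - x1) = (22) / (14) mod 47 = 15
x3 = s^2 - x1 - x2 mod 47 = 15^2 - 44 - 11 = 29
y3 = s (x1 - x3) - y1 mod 47 = 15 * (44 - 29) - 9 = 28

P + Q = (29, 28)


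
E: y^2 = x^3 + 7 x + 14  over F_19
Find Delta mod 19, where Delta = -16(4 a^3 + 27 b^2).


4 a^3 + 27 b^2 = 4*7^3 + 27*14^2 = 1372 + 5292 = 6664
Delta = -16 * (6664) = -106624
Delta mod 19 = 4

Delta = 4 (mod 19)


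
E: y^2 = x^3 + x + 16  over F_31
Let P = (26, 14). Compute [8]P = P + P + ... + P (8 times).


k = 8 = 1000_2 (binary, LSB first: 0001)
Double-and-add from P = (26, 14):
  bit 0 = 0: acc unchanged = O
  bit 1 = 0: acc unchanged = O
  bit 2 = 0: acc unchanged = O
  bit 3 = 1: acc = O + (1, 24) = (1, 24)

8P = (1, 24)


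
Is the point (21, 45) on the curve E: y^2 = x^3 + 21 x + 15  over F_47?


Check whether y^2 = x^3 + 21 x + 15 (mod 47) for (x, y) = (21, 45).
LHS: y^2 = 45^2 mod 47 = 4
RHS: x^3 + 21 x + 15 = 21^3 + 21*21 + 15 mod 47 = 35
LHS != RHS

No, not on the curve


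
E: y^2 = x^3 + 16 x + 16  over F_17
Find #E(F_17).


For each x in F_17, count y with y^2 = x^3 + 16 x + 16 mod 17:
  x = 0: RHS = 16, y in [4, 13]  -> 2 point(s)
  x = 1: RHS = 16, y in [4, 13]  -> 2 point(s)
  x = 4: RHS = 8, y in [5, 12]  -> 2 point(s)
  x = 5: RHS = 0, y in [0]  -> 1 point(s)
  x = 12: RHS = 15, y in [7, 10]  -> 2 point(s)
  x = 14: RHS = 9, y in [3, 14]  -> 2 point(s)
  x = 16: RHS = 16, y in [4, 13]  -> 2 point(s)
Affine points: 13. Add the point at infinity: total = 14.

#E(F_17) = 14


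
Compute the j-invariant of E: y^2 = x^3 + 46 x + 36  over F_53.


Delta = -16(4 a^3 + 27 b^2) mod 53 = 30
-1728 * (4 a)^3 = -1728 * (4*46)^3 mod 53 = 2
j = 2 * 30^(-1) mod 53 = 46

j = 46 (mod 53)


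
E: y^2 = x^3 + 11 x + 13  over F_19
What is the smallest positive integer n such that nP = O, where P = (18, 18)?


Compute successive multiples of P until we hit O:
  1P = (18, 18)
  2P = (13, 4)
  3P = (8, 10)
  4P = (2, 10)
  5P = (4, 8)
  6P = (1, 5)
  7P = (9, 9)
  8P = (12, 7)
  ... (continuing to 22P)
  22P = O

ord(P) = 22


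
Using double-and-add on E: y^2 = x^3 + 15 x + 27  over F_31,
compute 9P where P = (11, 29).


k = 9 = 1001_2 (binary, LSB first: 1001)
Double-and-add from P = (11, 29):
  bit 0 = 1: acc = O + (11, 29) = (11, 29)
  bit 1 = 0: acc unchanged = (11, 29)
  bit 2 = 0: acc unchanged = (11, 29)
  bit 3 = 1: acc = (11, 29) + (29, 12) = (5, 17)

9P = (5, 17)


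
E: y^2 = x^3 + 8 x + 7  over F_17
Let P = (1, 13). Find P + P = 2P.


Doubling: s = (3 x1^2 + a) / (2 y1)
s = (3*1^2 + 8) / (2*13) mod 17 = 5
x3 = s^2 - 2 x1 mod 17 = 5^2 - 2*1 = 6
y3 = s (x1 - x3) - y1 mod 17 = 5 * (1 - 6) - 13 = 13

2P = (6, 13)


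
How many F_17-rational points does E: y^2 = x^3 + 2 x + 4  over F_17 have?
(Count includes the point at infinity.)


For each x in F_17, count y with y^2 = x^3 + 2 x + 4 mod 17:
  x = 0: RHS = 4, y in [2, 15]  -> 2 point(s)
  x = 2: RHS = 16, y in [4, 13]  -> 2 point(s)
  x = 4: RHS = 8, y in [5, 12]  -> 2 point(s)
  x = 7: RHS = 4, y in [2, 15]  -> 2 point(s)
  x = 10: RHS = 4, y in [2, 15]  -> 2 point(s)
  x = 13: RHS = 0, y in [0]  -> 1 point(s)
  x = 15: RHS = 9, y in [3, 14]  -> 2 point(s)
  x = 16: RHS = 1, y in [1, 16]  -> 2 point(s)
Affine points: 15. Add the point at infinity: total = 16.

#E(F_17) = 16


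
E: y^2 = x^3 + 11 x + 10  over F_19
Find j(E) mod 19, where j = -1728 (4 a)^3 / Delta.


Delta = -16(4 a^3 + 27 b^2) mod 19 = 18
-1728 * (4 a)^3 = -1728 * (4*11)^3 mod 19 = 7
j = 7 * 18^(-1) mod 19 = 12

j = 12 (mod 19)


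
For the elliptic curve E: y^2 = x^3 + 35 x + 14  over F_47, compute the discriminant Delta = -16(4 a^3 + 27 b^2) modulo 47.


4 a^3 + 27 b^2 = 4*35^3 + 27*14^2 = 171500 + 5292 = 176792
Delta = -16 * (176792) = -2828672
Delta mod 47 = 23

Delta = 23 (mod 47)


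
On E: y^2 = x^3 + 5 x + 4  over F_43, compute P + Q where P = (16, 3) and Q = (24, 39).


P != Q, so use the chord formula.
s = (y2 - y1) / (x2 - x1) = (36) / (8) mod 43 = 26
x3 = s^2 - x1 - x2 mod 43 = 26^2 - 16 - 24 = 34
y3 = s (x1 - x3) - y1 mod 43 = 26 * (16 - 34) - 3 = 2

P + Q = (34, 2)


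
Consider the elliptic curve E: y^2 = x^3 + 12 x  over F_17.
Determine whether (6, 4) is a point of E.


Check whether y^2 = x^3 + 12 x + 0 (mod 17) for (x, y) = (6, 4).
LHS: y^2 = 4^2 mod 17 = 16
RHS: x^3 + 12 x + 0 = 6^3 + 12*6 + 0 mod 17 = 16
LHS = RHS

Yes, on the curve


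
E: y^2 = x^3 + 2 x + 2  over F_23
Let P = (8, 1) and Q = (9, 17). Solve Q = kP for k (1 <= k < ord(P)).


Enumerate multiples of P until we hit Q = (9, 17):
  1P = (8, 1)
  2P = (9, 17)
Match found at i = 2.

k = 2
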